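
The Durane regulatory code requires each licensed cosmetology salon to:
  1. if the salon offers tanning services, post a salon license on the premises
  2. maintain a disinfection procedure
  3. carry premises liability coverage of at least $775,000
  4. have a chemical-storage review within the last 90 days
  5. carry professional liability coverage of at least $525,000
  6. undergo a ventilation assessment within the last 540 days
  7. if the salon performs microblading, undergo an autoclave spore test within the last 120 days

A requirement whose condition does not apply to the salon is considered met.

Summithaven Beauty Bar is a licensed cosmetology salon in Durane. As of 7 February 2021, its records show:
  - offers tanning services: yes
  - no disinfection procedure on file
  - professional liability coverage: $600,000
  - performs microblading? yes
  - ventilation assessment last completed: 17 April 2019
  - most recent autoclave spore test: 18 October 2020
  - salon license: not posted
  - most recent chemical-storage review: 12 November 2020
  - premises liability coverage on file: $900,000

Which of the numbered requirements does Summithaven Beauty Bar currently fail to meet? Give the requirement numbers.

1. condition 'offers tanning services' holds; salon license absent → not met
2. disinfection procedure absent → not met
3. premises liability coverage $900,000 ≥ $775,000 → met
4. chemical-storage review 87 days ago vs limit 90 → met
5. professional liability coverage $600,000 ≥ $525,000 → met
6. ventilation assessment 662 days ago vs limit 540 → not met
7. condition 'performs microblading' holds; autoclave spore test 112 days ago vs limit 120 → met
Not met: 1, 2, 6

1, 2, 6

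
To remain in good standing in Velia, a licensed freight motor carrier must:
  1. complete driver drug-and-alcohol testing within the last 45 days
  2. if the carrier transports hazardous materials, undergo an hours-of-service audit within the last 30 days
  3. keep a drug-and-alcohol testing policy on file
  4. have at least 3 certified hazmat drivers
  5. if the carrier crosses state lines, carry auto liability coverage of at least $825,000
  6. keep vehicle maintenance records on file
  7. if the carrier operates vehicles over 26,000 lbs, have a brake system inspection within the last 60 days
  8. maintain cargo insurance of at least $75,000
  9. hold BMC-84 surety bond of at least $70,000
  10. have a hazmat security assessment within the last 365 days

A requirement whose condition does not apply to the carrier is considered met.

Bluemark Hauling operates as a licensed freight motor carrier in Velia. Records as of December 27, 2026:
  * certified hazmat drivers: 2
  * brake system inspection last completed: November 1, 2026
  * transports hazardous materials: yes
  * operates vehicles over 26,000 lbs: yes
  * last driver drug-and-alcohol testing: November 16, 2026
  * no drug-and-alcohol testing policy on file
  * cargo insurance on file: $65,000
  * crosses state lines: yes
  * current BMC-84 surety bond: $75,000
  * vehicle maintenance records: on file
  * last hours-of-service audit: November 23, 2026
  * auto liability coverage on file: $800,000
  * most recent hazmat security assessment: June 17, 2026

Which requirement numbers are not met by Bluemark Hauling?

1. driver drug-and-alcohol testing 41 days ago vs limit 45 → met
2. condition 'transports hazardous materials' holds; hours-of-service audit 34 days ago vs limit 30 → not met
3. drug-and-alcohol testing policy absent → not met
4. certified hazmat drivers 2 < 3 → not met
5. condition 'crosses state lines' holds; auto liability coverage $800,000 < $825,000 → not met
6. vehicle maintenance records present → met
7. condition 'operates vehicles over 26,000 lbs' holds; brake system inspection 56 days ago vs limit 60 → met
8. cargo insurance $65,000 < $75,000 → not met
9. BMC-84 surety bond $75,000 ≥ $70,000 → met
10. hazmat security assessment 193 days ago vs limit 365 → met
Not met: 2, 3, 4, 5, 8

2, 3, 4, 5, 8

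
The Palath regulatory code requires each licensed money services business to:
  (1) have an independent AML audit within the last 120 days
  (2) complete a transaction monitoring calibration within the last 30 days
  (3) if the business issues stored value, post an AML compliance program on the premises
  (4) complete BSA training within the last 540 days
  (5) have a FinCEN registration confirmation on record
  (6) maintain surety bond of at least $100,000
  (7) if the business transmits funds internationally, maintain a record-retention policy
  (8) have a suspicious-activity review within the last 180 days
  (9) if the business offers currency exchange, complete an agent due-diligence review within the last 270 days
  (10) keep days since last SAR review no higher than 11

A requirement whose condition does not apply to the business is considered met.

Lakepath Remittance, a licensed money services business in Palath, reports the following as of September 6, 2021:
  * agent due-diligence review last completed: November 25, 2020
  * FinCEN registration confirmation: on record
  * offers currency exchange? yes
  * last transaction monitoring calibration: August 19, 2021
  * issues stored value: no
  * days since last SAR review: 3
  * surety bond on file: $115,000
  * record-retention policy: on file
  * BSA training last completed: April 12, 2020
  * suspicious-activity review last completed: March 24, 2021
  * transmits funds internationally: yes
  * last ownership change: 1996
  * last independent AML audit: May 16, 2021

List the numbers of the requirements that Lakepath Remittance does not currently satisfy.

9

1. independent AML audit 113 days ago vs limit 120 → met
2. transaction monitoring calibration 18 days ago vs limit 30 → met
3. condition 'issues stored value' does not hold → requirement n/a → met
4. BSA training 512 days ago vs limit 540 → met
5. FinCEN registration confirmation present → met
6. surety bond $115,000 ≥ $100,000 → met
7. condition 'transmits funds internationally' holds; record-retention policy present → met
8. suspicious-activity review 166 days ago vs limit 180 → met
9. condition 'offers currency exchange' holds; agent due-diligence review 285 days ago vs limit 270 → not met
10. days since last SAR review 3 ≤ 11 → met
Not met: 9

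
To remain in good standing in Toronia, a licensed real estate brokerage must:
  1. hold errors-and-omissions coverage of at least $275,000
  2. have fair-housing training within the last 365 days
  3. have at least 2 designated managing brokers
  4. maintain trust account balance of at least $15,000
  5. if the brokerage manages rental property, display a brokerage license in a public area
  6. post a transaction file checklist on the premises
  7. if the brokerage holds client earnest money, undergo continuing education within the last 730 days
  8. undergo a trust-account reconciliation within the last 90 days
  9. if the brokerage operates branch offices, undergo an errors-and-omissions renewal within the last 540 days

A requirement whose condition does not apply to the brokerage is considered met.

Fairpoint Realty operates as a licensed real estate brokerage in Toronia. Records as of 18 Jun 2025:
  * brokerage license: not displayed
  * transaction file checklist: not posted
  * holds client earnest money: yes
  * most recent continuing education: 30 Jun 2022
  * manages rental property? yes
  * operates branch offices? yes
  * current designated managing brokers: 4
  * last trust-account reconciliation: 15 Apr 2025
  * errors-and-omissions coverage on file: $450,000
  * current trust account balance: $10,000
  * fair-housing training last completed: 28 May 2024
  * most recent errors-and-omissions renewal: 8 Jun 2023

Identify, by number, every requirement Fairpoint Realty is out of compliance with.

1. errors-and-omissions coverage $450,000 ≥ $275,000 → met
2. fair-housing training 386 days ago vs limit 365 → not met
3. designated managing brokers 4 ≥ 2 → met
4. trust account balance $10,000 < $15,000 → not met
5. condition 'manages rental property' holds; brokerage license absent → not met
6. transaction file checklist absent → not met
7. condition 'holds client earnest money' holds; continuing education 1084 days ago vs limit 730 → not met
8. trust-account reconciliation 64 days ago vs limit 90 → met
9. condition 'operates branch offices' holds; errors-and-omissions renewal 741 days ago vs limit 540 → not met
Not met: 2, 4, 5, 6, 7, 9

2, 4, 5, 6, 7, 9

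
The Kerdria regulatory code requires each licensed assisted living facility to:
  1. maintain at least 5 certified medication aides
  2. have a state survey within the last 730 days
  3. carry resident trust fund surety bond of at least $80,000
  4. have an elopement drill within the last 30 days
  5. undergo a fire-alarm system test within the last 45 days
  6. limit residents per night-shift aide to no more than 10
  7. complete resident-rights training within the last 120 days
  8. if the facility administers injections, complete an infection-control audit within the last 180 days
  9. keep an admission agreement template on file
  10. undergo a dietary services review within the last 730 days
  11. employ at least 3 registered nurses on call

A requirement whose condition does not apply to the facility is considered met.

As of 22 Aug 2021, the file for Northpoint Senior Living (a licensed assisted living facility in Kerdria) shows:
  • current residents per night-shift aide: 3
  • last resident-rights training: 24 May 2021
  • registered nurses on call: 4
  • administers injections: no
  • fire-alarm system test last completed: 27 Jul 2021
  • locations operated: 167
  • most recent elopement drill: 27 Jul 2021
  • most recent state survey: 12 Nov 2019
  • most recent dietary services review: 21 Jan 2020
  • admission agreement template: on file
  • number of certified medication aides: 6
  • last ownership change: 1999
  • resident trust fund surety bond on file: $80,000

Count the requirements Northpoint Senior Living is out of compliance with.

1. certified medication aides 6 ≥ 5 → met
2. state survey 649 days ago vs limit 730 → met
3. resident trust fund surety bond $80,000 ≥ $80,000 → met
4. elopement drill 26 days ago vs limit 30 → met
5. fire-alarm system test 26 days ago vs limit 45 → met
6. residents per night-shift aide 3 ≤ 10 → met
7. resident-rights training 90 days ago vs limit 120 → met
8. condition 'administers injections' does not hold → requirement n/a → met
9. admission agreement template present → met
10. dietary services review 579 days ago vs limit 730 → met
11. registered nurses on call 4 ≥ 3 → met
Not met: 0 of 11

0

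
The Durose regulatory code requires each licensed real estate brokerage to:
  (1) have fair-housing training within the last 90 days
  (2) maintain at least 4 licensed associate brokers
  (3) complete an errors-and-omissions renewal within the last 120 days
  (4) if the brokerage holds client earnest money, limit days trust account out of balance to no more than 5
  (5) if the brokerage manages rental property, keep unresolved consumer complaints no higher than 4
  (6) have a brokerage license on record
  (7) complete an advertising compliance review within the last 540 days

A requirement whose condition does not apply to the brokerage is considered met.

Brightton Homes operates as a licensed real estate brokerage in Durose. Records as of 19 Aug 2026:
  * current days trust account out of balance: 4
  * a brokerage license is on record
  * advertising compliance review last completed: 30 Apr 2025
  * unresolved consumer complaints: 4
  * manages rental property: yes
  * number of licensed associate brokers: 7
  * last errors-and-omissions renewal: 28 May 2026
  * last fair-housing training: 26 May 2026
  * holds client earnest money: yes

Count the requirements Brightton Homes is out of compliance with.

0

1. fair-housing training 85 days ago vs limit 90 → met
2. licensed associate brokers 7 ≥ 4 → met
3. errors-and-omissions renewal 83 days ago vs limit 120 → met
4. condition 'holds client earnest money' holds; days trust account out of balance 4 ≤ 5 → met
5. condition 'manages rental property' holds; unresolved consumer complaints 4 ≤ 4 → met
6. brokerage license present → met
7. advertising compliance review 476 days ago vs limit 540 → met
Not met: 0 of 7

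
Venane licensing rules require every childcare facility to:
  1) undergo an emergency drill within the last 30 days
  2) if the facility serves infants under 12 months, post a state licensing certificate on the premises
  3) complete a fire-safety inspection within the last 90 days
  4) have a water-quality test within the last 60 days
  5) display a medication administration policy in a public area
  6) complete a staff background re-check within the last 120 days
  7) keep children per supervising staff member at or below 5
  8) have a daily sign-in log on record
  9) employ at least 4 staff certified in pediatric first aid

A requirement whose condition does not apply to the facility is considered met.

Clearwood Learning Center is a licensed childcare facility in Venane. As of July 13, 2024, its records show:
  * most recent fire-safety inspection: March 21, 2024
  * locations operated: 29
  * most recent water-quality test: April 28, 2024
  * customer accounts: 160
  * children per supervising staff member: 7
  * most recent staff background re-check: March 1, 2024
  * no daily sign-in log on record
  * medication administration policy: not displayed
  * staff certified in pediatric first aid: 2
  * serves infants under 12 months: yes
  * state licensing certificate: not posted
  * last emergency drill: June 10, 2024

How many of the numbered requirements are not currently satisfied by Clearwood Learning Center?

9

1. emergency drill 33 days ago vs limit 30 → not met
2. condition 'serves infants under 12 months' holds; state licensing certificate absent → not met
3. fire-safety inspection 114 days ago vs limit 90 → not met
4. water-quality test 76 days ago vs limit 60 → not met
5. medication administration policy absent → not met
6. staff background re-check 134 days ago vs limit 120 → not met
7. children per supervising staff member 7 > 5 → not met
8. daily sign-in log absent → not met
9. staff certified in pediatric first aid 2 < 4 → not met
Not met: 9 of 9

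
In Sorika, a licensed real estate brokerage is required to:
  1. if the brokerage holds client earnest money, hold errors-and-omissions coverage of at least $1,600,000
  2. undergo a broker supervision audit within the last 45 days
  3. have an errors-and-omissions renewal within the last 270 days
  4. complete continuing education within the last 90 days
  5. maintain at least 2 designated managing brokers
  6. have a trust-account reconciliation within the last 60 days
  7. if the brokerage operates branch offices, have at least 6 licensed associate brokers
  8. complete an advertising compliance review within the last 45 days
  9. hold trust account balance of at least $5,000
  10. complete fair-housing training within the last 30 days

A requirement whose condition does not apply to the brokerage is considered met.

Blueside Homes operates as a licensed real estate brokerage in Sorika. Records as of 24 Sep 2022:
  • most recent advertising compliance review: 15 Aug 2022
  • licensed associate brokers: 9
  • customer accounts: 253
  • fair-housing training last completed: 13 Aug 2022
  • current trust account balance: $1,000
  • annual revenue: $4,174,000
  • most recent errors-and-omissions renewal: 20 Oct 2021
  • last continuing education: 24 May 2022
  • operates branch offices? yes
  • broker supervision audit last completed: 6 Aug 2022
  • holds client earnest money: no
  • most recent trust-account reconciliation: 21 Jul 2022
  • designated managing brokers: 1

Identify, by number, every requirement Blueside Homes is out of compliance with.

1. condition 'holds client earnest money' does not hold → requirement n/a → met
2. broker supervision audit 49 days ago vs limit 45 → not met
3. errors-and-omissions renewal 339 days ago vs limit 270 → not met
4. continuing education 123 days ago vs limit 90 → not met
5. designated managing brokers 1 < 2 → not met
6. trust-account reconciliation 65 days ago vs limit 60 → not met
7. condition 'operates branch offices' holds; licensed associate brokers 9 ≥ 6 → met
8. advertising compliance review 40 days ago vs limit 45 → met
9. trust account balance $1,000 < $5,000 → not met
10. fair-housing training 42 days ago vs limit 30 → not met
Not met: 2, 3, 4, 5, 6, 9, 10

2, 3, 4, 5, 6, 9, 10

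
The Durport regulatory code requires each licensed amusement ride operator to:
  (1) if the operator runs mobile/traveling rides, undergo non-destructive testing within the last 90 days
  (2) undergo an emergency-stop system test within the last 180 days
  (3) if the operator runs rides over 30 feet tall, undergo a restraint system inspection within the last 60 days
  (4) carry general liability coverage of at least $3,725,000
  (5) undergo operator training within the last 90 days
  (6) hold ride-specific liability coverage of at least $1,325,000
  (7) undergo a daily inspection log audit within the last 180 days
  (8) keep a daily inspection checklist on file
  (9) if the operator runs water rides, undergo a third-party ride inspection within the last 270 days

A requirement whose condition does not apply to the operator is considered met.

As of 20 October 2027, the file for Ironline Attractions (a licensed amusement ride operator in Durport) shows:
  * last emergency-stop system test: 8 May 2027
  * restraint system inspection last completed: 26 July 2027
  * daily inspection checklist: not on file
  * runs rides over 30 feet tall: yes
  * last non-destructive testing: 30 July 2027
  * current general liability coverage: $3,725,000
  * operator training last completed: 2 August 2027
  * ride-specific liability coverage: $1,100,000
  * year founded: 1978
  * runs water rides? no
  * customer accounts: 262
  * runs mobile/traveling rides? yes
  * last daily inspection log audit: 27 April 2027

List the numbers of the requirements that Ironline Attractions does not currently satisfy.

1. condition 'runs mobile/traveling rides' holds; non-destructive testing 82 days ago vs limit 90 → met
2. emergency-stop system test 165 days ago vs limit 180 → met
3. condition 'runs rides over 30 feet tall' holds; restraint system inspection 86 days ago vs limit 60 → not met
4. general liability coverage $3,725,000 ≥ $3,725,000 → met
5. operator training 79 days ago vs limit 90 → met
6. ride-specific liability coverage $1,100,000 < $1,325,000 → not met
7. daily inspection log audit 176 days ago vs limit 180 → met
8. daily inspection checklist absent → not met
9. condition 'runs water rides' does not hold → requirement n/a → met
Not met: 3, 6, 8

3, 6, 8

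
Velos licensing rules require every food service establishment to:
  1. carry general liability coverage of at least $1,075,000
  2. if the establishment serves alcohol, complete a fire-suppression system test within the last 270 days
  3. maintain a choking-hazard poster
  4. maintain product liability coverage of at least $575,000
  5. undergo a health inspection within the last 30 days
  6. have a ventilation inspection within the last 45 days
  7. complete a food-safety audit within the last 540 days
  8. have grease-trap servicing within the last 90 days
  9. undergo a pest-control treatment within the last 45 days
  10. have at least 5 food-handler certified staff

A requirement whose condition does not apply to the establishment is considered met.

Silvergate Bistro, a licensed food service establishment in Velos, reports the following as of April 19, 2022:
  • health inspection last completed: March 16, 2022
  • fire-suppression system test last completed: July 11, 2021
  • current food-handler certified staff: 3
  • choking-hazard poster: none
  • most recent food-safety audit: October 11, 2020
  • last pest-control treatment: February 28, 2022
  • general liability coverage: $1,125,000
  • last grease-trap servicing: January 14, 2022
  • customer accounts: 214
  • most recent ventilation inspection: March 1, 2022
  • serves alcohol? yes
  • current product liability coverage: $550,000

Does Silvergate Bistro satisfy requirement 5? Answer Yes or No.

5. health inspection 34 days ago vs limit 30 → not met

No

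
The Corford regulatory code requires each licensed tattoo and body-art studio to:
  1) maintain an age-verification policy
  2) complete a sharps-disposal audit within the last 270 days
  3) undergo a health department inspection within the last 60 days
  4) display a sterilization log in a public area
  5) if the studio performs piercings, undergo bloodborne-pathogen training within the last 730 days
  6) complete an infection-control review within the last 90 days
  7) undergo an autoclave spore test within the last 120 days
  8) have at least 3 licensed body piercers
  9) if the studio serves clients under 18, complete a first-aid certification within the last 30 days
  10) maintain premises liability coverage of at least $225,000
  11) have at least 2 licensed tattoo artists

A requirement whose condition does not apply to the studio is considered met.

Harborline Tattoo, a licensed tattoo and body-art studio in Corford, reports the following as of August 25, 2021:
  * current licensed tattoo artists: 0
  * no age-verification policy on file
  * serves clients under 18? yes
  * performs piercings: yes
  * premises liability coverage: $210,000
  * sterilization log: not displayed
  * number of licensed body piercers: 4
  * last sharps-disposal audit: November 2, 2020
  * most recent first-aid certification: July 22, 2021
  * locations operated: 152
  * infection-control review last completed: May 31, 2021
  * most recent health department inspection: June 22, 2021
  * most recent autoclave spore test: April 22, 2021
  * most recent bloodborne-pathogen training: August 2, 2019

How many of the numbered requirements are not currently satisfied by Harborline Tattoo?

9

1. age-verification policy absent → not met
2. sharps-disposal audit 296 days ago vs limit 270 → not met
3. health department inspection 64 days ago vs limit 60 → not met
4. sterilization log absent → not met
5. condition 'performs piercings' holds; bloodborne-pathogen training 754 days ago vs limit 730 → not met
6. infection-control review 86 days ago vs limit 90 → met
7. autoclave spore test 125 days ago vs limit 120 → not met
8. licensed body piercers 4 ≥ 3 → met
9. condition 'serves clients under 18' holds; first-aid certification 34 days ago vs limit 30 → not met
10. premises liability coverage $210,000 < $225,000 → not met
11. licensed tattoo artists 0 < 2 → not met
Not met: 9 of 11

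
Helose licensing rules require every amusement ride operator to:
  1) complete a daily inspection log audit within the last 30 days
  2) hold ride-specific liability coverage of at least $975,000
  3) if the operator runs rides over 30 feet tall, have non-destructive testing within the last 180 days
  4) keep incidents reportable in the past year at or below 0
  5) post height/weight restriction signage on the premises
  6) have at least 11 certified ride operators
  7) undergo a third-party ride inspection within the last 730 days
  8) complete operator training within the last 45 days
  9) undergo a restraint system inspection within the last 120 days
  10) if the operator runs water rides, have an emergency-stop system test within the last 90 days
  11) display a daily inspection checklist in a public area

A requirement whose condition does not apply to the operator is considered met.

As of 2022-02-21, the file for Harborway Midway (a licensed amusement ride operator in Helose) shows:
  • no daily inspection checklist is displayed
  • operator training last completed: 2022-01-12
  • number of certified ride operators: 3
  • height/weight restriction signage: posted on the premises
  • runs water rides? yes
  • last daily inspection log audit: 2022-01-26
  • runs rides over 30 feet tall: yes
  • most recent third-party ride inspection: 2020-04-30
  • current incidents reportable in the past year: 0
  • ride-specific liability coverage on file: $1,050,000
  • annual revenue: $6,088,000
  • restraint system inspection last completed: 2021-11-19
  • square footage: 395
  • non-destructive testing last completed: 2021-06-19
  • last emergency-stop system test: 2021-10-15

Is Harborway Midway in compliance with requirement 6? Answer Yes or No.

No

6. certified ride operators 3 < 11 → not met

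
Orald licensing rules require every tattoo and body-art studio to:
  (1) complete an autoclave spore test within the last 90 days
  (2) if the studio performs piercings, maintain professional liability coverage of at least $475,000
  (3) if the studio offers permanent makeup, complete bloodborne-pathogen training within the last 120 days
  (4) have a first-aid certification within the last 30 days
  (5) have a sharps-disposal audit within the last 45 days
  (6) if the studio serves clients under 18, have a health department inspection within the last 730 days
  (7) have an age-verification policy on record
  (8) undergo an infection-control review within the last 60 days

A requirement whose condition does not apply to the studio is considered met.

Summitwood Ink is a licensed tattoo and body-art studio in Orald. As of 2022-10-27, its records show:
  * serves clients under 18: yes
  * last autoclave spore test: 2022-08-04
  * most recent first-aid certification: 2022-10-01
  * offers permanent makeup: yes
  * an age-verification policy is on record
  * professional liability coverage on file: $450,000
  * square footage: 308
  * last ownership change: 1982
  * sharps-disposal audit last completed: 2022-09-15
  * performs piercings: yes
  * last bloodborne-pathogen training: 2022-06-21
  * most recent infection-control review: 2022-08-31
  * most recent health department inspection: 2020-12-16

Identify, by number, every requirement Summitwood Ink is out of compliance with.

1. autoclave spore test 84 days ago vs limit 90 → met
2. condition 'performs piercings' holds; professional liability coverage $450,000 < $475,000 → not met
3. condition 'offers permanent makeup' holds; bloodborne-pathogen training 128 days ago vs limit 120 → not met
4. first-aid certification 26 days ago vs limit 30 → met
5. sharps-disposal audit 42 days ago vs limit 45 → met
6. condition 'serves clients under 18' holds; health department inspection 680 days ago vs limit 730 → met
7. age-verification policy present → met
8. infection-control review 57 days ago vs limit 60 → met
Not met: 2, 3

2, 3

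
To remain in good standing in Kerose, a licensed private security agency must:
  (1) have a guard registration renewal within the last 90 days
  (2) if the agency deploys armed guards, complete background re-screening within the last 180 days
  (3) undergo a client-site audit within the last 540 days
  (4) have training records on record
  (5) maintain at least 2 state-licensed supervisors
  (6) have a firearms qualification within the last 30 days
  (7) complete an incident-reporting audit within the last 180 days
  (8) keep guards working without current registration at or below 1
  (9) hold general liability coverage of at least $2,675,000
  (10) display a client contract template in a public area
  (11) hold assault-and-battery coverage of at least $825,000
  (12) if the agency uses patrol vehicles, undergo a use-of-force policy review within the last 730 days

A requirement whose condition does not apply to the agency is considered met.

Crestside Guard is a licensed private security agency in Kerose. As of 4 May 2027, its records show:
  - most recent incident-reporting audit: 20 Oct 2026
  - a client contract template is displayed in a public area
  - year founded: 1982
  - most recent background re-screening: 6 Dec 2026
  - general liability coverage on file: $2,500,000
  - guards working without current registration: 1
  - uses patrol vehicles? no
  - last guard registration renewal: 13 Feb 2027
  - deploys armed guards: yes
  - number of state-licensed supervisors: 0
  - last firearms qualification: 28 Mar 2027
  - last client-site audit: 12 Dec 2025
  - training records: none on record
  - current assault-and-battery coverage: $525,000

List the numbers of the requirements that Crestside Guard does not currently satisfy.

1. guard registration renewal 80 days ago vs limit 90 → met
2. condition 'deploys armed guards' holds; background re-screening 149 days ago vs limit 180 → met
3. client-site audit 508 days ago vs limit 540 → met
4. training records absent → not met
5. state-licensed supervisors 0 < 2 → not met
6. firearms qualification 37 days ago vs limit 30 → not met
7. incident-reporting audit 196 days ago vs limit 180 → not met
8. guards working without current registration 1 ≤ 1 → met
9. general liability coverage $2,500,000 < $2,675,000 → not met
10. client contract template present → met
11. assault-and-battery coverage $525,000 < $825,000 → not met
12. condition 'uses patrol vehicles' does not hold → requirement n/a → met
Not met: 4, 5, 6, 7, 9, 11

4, 5, 6, 7, 9, 11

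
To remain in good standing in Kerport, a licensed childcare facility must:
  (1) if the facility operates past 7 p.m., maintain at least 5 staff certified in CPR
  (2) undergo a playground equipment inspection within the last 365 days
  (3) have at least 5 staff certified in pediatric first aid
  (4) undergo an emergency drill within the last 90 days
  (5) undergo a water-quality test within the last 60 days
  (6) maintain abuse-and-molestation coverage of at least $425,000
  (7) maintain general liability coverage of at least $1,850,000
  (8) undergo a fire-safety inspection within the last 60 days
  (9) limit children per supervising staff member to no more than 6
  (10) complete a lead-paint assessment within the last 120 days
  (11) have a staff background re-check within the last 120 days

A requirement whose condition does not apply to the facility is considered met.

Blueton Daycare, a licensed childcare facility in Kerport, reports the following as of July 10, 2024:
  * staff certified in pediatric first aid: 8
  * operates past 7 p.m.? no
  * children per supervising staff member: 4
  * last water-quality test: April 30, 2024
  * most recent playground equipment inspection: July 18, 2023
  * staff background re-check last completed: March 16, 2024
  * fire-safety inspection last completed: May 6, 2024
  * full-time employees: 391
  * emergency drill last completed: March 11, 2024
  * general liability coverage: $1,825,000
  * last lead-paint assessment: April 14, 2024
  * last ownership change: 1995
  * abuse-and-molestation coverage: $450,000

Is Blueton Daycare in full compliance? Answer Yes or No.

No

1. condition 'operates past 7 p.m.' does not hold → requirement n/a → met
2. playground equipment inspection 358 days ago vs limit 365 → met
3. staff certified in pediatric first aid 8 ≥ 5 → met
4. emergency drill 121 days ago vs limit 90 → not met
5. water-quality test 71 days ago vs limit 60 → not met
6. abuse-and-molestation coverage $450,000 ≥ $425,000 → met
7. general liability coverage $1,825,000 < $1,850,000 → not met
8. fire-safety inspection 65 days ago vs limit 60 → not met
9. children per supervising staff member 4 ≤ 6 → met
10. lead-paint assessment 87 days ago vs limit 120 → met
11. staff background re-check 116 days ago vs limit 120 → met
Not met: 4, 5, 7, 8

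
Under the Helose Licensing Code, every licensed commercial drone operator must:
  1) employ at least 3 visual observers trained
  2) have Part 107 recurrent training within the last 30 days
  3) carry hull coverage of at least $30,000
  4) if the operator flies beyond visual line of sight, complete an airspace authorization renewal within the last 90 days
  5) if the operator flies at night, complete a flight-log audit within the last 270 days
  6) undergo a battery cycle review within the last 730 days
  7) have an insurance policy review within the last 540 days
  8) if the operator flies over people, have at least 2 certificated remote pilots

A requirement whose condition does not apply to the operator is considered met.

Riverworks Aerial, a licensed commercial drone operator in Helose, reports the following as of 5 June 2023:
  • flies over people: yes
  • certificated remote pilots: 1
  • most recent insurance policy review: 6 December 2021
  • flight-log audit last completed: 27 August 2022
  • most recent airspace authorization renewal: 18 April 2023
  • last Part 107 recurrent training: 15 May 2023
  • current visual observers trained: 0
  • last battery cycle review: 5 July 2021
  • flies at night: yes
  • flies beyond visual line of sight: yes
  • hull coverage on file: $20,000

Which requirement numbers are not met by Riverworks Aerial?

1. visual observers trained 0 < 3 → not met
2. Part 107 recurrent training 21 days ago vs limit 30 → met
3. hull coverage $20,000 < $30,000 → not met
4. condition 'flies beyond visual line of sight' holds; airspace authorization renewal 48 days ago vs limit 90 → met
5. condition 'flies at night' holds; flight-log audit 282 days ago vs limit 270 → not met
6. battery cycle review 700 days ago vs limit 730 → met
7. insurance policy review 546 days ago vs limit 540 → not met
8. condition 'flies over people' holds; certificated remote pilots 1 < 2 → not met
Not met: 1, 3, 5, 7, 8

1, 3, 5, 7, 8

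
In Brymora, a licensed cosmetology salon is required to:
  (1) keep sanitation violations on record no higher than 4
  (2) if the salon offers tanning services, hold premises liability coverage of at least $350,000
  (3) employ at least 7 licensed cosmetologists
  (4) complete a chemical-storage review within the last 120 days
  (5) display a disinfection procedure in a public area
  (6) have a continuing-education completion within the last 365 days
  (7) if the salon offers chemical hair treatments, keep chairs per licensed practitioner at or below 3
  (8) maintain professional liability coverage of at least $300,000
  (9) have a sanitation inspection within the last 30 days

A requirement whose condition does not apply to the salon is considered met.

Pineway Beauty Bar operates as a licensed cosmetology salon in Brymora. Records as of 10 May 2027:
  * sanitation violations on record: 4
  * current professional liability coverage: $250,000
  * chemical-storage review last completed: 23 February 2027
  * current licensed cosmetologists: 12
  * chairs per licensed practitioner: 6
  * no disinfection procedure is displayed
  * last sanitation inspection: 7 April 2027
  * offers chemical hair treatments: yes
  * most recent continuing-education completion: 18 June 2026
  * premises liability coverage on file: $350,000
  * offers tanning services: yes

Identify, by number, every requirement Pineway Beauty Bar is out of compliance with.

5, 7, 8, 9

1. sanitation violations on record 4 ≤ 4 → met
2. condition 'offers tanning services' holds; premises liability coverage $350,000 ≥ $350,000 → met
3. licensed cosmetologists 12 ≥ 7 → met
4. chemical-storage review 76 days ago vs limit 120 → met
5. disinfection procedure absent → not met
6. continuing-education completion 326 days ago vs limit 365 → met
7. condition 'offers chemical hair treatments' holds; chairs per licensed practitioner 6 > 3 → not met
8. professional liability coverage $250,000 < $300,000 → not met
9. sanitation inspection 33 days ago vs limit 30 → not met
Not met: 5, 7, 8, 9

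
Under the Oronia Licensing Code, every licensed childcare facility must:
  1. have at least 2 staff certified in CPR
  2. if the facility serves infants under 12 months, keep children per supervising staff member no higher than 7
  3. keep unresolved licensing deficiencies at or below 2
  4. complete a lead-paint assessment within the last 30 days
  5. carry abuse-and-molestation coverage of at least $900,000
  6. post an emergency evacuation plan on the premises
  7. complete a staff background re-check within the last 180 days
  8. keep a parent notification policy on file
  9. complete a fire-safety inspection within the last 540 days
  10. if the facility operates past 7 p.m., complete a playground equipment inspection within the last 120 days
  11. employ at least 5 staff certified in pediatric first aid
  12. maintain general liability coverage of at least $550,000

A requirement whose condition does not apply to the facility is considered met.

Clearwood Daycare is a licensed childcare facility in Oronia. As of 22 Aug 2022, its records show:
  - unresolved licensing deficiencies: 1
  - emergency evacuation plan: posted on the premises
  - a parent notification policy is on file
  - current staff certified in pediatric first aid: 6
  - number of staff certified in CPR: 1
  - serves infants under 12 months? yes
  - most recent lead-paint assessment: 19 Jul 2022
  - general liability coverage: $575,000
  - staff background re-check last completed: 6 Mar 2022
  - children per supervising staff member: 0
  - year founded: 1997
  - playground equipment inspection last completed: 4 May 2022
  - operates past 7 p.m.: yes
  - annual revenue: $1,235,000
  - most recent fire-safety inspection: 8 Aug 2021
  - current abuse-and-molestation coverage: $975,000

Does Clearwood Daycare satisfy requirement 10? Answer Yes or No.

Yes

10. condition 'operates past 7 p.m.' holds; playground equipment inspection 110 days ago vs limit 120 → met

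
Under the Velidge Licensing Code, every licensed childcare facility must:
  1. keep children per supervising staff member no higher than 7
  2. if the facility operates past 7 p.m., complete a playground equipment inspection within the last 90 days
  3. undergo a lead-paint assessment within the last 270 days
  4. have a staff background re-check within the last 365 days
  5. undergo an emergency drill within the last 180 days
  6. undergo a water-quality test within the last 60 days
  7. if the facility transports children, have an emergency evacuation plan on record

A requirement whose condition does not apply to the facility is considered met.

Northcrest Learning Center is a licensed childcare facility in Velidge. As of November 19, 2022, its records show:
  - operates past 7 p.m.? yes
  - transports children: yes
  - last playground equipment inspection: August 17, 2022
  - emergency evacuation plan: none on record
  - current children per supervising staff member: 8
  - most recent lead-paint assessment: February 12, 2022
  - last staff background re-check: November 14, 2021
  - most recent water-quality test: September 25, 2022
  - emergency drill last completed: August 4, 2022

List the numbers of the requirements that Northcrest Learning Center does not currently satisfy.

1, 2, 3, 4, 7

1. children per supervising staff member 8 > 7 → not met
2. condition 'operates past 7 p.m.' holds; playground equipment inspection 94 days ago vs limit 90 → not met
3. lead-paint assessment 280 days ago vs limit 270 → not met
4. staff background re-check 370 days ago vs limit 365 → not met
5. emergency drill 107 days ago vs limit 180 → met
6. water-quality test 55 days ago vs limit 60 → met
7. condition 'transports children' holds; emergency evacuation plan absent → not met
Not met: 1, 2, 3, 4, 7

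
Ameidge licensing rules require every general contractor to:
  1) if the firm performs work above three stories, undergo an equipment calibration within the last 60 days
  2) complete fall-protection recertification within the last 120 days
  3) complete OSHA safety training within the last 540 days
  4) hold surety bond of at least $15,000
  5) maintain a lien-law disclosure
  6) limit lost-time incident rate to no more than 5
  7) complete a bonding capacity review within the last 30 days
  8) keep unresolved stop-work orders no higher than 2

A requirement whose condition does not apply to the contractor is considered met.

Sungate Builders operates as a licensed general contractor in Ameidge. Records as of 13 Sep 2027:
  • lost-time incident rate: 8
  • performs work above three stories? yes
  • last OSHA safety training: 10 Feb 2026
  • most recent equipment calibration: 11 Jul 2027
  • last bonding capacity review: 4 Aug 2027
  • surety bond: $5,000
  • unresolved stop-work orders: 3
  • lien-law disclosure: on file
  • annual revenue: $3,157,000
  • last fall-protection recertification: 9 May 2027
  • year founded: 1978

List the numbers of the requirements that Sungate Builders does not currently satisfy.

1, 2, 3, 4, 6, 7, 8

1. condition 'performs work above three stories' holds; equipment calibration 64 days ago vs limit 60 → not met
2. fall-protection recertification 127 days ago vs limit 120 → not met
3. OSHA safety training 580 days ago vs limit 540 → not met
4. surety bond $5,000 < $15,000 → not met
5. lien-law disclosure present → met
6. lost-time incident rate 8 > 5 → not met
7. bonding capacity review 40 days ago vs limit 30 → not met
8. unresolved stop-work orders 3 > 2 → not met
Not met: 1, 2, 3, 4, 6, 7, 8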